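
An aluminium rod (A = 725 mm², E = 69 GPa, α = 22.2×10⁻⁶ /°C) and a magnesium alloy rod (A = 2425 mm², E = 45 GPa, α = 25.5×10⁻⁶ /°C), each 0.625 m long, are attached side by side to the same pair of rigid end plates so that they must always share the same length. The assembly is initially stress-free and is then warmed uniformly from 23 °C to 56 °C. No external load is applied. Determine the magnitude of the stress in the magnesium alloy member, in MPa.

σ ≈ 1.54 MPa (compressive)

Both members must finish at the same length. With the larger α, the magnesium alloy tends to over-expand; the plates restrain it, putting the magnesium alloy in compression and the aluminium in tension. With no external load the two internal forces are equal and opposite, magnitude P.
Equating the net (thermal + elastic) strains gives |α₁ − α₂|·ΔT = P·[1/(A₁E₁) + 1/(A₂E₂)].
|α₁ − α₂|·ΔT = 3.3×10⁻⁶ × 33 = 0.0001089.
1/(A₁E₁) + 1/(A₂E₂) = 1/(725×69×10³) + 1/(2425×45×10³) = 2.915×10⁻⁸ N⁻¹.
P = 0.0001089 / 2.915×10⁻⁸ = 3735 N = 3.735 kN.
σ_{magnesium alloy} = P/A₂ = 3735/2425 = 1.54 MPa, compressive.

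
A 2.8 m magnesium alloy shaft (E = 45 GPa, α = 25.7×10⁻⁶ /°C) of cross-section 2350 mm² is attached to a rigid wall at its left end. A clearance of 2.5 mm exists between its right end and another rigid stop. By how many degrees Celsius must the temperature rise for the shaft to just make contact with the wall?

ΔT ≈ 34.7 °C

Contact occurs when the free expansion equals the gap: αΔT L = 2.5 mm.
ΔT = 2.5 / (25.7×10⁻⁶ × 2800) = 34.74 °C.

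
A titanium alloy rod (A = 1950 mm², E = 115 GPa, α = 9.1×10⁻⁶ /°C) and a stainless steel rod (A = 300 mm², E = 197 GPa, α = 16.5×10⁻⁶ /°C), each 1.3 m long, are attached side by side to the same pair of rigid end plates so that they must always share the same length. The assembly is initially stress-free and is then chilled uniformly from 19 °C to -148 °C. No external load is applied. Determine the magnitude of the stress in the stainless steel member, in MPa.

σ ≈ 193 MPa (tensile)

Both members must finish at the same length. With the larger α, the stainless steel tends to over-contract; the plates restrain it, putting the stainless steel in tension and the titanium alloy in compression. With no external load the two internal forces are equal and opposite, magnitude P.
Equating the net (thermal + elastic) strains gives |α₁ − α₂|·ΔT = P·[1/(A₁E₁) + 1/(A₂E₂)].
|α₁ − α₂|·ΔT = 7.4×10⁻⁶ × 167 = 0.001236.
1/(A₁E₁) + 1/(A₂E₂) = 1/(1950×115×10³) + 1/(300×197×10³) = 2.138×10⁻⁸ N⁻¹.
P = 0.001236 / 2.138×10⁻⁸ = 57800 N = 57.8 kN.
σ_{stainless steel} = P/A₂ = 57800/300 = 192.7 MPa, tensile.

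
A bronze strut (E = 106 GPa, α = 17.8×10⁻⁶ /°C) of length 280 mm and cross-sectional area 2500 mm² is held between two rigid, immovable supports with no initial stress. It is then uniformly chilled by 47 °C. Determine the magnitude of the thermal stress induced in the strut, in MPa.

With length fixed, the mechanical strain must cancel the thermal strain αΔT = 17.8×10⁻⁶ × 47 = 836.6×10⁻⁶.
The stress required to suppress this strain is σ = Eε = 106×10³ × 836.6×10⁻⁶ = 88.68 MPa, tensile since the strut is trying to contract.

σ ≈ 88.7 MPa (tensile)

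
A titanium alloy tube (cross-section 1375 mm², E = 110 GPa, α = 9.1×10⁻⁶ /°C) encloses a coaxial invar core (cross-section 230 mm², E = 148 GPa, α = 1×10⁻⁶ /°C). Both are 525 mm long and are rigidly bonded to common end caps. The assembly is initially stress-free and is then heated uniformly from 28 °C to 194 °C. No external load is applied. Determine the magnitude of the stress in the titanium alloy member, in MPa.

σ ≈ 27.2 MPa (compressive)

The titanium alloy has the larger α, so on heating it would change length more than the invar if both were free. The rigid plates force a common final length, so the titanium alloy is put into compression and the invar into tension, with equal and opposite forces P (no external load).
Setting the final lengths equal and cancelling L: (α₁ − α₂)ΔT = P/(A₁E₁) + P/(A₂E₂).
|α₁ − α₂|·ΔT = 8.1×10⁻⁶ × 166 = 0.001345.
1/(A₁E₁) + 1/(A₂E₂) = 1/(1375×110×10³) + 1/(230×148×10³) = 3.599×10⁻⁸ N⁻¹.
So P = 0.001345 / 3.599×10⁻⁸ = 37.36 kN.
σ_{titanium alloy} = P/A₁ = 37360/1375 = 27.17 MPa, compressive.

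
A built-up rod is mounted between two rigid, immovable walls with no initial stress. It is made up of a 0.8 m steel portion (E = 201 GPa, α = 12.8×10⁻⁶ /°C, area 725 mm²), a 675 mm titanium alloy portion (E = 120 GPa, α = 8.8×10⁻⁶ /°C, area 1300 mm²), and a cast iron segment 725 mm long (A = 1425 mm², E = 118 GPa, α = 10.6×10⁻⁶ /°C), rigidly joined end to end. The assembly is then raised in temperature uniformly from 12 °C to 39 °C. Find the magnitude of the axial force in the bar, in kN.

With the walls removed the bar would change length by δ_free = Σ αᵢΔT Lᵢ = 12.8×10⁻⁶×27×800 + 8.8×10⁻⁶×27×675 + 10.6×10⁻⁶×27×725 = 0.6444 mm.
The walls prevent any net length change, so an axial force P (same in every segment) develops. Compatibility: P · Σ Lᵢ/(AᵢEᵢ) = δ_free.
The series flexibility is Σ Lᵢ/(AᵢEᵢ) = 800/(725×201×10³) + 675/(1300×120×10³) + 725/(1425×118×10³) = 1.413×10⁻⁵ mm/N.
P = 0.6444 / 1.413×10⁻⁵ = 45610 N = 45.61 kN, compressive.

P ≈ 45.6 kN (compressive)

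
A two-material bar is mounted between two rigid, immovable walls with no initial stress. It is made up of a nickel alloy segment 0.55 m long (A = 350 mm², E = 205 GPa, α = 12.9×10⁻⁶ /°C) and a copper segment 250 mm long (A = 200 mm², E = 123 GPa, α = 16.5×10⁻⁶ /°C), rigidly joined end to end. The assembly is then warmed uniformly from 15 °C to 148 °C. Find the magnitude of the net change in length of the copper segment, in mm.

Free thermal expansion of the whole bar: Σ αᵢΔT Lᵢ = 12.9×10⁻⁶×133×550 + 16.5×10⁻⁶×133×250 = 1.492 mm.
Since the ends are fixed, an axial force P builds up, equal in every segment, with P · Σ Lᵢ/(AᵢEᵢ) = δ_free.
Σ Lᵢ/(AᵢEᵢ) = 550/(350×205×10³) + 250/(200×123×10³) = 1.783×10⁻⁵ mm/N.
P = 1.492 / 1.783×10⁻⁵ = 83700 N = 83.7 kN, compressive.
For the copper segment, free thermal change = 16.5×10⁻⁶×133×250 = 0.5486 mm and elastic change from P = 83700×250/(200×123×10³) = 0.8506 mm; these oppose, so the net change is 0.302 mm (segment shortens).

|ΔL| ≈ 0.302 mm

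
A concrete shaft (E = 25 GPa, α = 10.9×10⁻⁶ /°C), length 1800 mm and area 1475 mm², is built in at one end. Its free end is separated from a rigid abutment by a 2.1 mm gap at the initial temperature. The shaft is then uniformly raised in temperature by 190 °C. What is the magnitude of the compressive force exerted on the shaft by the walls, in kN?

Free thermal elongation = αΔT L = 10.9×10⁻⁶ × 190 × 1800 = 3.728 mm.
This exceeds the 2.1 mm gap, so the wall pushes back. The portion of expansion that must be recovered elastically is δ_free − gap = 3.728 − 2.1 = 1.628 mm.
Compatibility: PL/(AE) = 1.628 mm, so σ = P/A = E × (1.628/1800) = 22.61 MPa.
Force on the wall = σA = 22.61 × 1475 mm² = 33.35 kN.

P ≈ 33.3 kN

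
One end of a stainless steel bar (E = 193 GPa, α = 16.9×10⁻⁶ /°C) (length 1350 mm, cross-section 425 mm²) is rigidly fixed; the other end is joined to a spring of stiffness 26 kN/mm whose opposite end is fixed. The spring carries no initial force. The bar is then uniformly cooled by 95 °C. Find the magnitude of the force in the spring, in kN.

P ≈ 39.5 kN

If the spring were absent the bar would shorten by αΔT L = 16.9×10⁻⁶ × 95 × 1350 = 2.167 mm.
With a force P in the spring, the elastic change of the bar is PL/(AE) and that of the spring is P/k; compatibility requires their sum to equal δ_free.
So P = δ_free / [L/(AE) + 1/k] = 2.167 / [ 1350/(425×193×10³) + 1/(26×10³) ].
P = 2.167 / 5.492×10⁻⁵ = 39470 N.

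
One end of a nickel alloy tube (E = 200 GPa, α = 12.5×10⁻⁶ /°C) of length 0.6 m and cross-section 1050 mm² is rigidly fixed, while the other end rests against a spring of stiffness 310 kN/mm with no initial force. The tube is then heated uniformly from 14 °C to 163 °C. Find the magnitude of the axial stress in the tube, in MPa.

If the spring were absent the tube would lengthen by αΔT L = 12.5×10⁻⁶ × 149 × 600 = 1.117 mm.
Let P be the compressive force at the spring. The tube shortens elastically by PL/(AE) and the spring compresses by P/k; together these equal δ_free.
P [ L/(AE) + 1/k ] = δ_free → P [ 600/(1050×200×10³) + 1/(310×10³) ] = 1.117.
P = 1.117 / 6.083×10⁻⁶ = 183700 N.
σ = P/A = 183700/1050 = 175 MPa.

σ ≈ 175 MPa (compressive)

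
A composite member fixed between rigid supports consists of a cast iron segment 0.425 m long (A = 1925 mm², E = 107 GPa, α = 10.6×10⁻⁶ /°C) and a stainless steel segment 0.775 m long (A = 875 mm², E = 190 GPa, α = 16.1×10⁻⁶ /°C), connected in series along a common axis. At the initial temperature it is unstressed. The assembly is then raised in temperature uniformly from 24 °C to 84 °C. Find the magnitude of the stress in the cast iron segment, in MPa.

With the walls removed the bar would change length by δ_free = Σ αᵢΔT Lᵢ = 10.6×10⁻⁶×60×425 + 16.1×10⁻⁶×60×775 = 1.019 mm.
The walls prevent any net length change, so an axial force P (same in every segment) develops. Compatibility: P · Σ Lᵢ/(AᵢEᵢ) = δ_free.
Σ Lᵢ/(AᵢEᵢ) = 425/(1925×107×10³) + 775/(875×190×10³) = 6.725×10⁻⁶ mm/N.
Hence P = δ_free / Σ(L/AE) = 1.019/6.725×10⁻⁶ = 151.5 kN (compressive).
σ_{cast iron} = P / A = 151500 / 1925 = 78.71 MPa.

σ ≈ 78.7 MPa (compressive)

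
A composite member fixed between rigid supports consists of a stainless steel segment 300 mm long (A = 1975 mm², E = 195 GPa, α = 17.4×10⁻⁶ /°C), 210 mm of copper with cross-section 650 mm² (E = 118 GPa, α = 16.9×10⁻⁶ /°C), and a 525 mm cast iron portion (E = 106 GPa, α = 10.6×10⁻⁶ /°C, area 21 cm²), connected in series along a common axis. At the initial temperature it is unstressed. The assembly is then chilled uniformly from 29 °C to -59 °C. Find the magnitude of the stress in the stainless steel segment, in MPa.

σ ≈ 109 MPa (tensile)

With the walls removed the bar would change length by δ_free = Σ αᵢΔT Lᵢ = 17.4×10⁻⁶×88×300 + 16.9×10⁻⁶×88×210 + 10.6×10⁻⁶×88×525 = 1.261 mm.
Since the ends are fixed, an axial force P builds up, equal in every segment, with P · Σ Lᵢ/(AᵢEᵢ) = δ_free.
Σ Lᵢ/(AᵢEᵢ) = 300/(1975×195×10³) + 210/(650×118×10³) + 525/(2100×106×10³) = 5.875×10⁻⁶ mm/N.
P = 1.261 / 5.875×10⁻⁶ = 214700 N = 214.7 kN, tensile.
σ_{stainless steel} = P / A = 214700 / 1975 = 108.7 MPa.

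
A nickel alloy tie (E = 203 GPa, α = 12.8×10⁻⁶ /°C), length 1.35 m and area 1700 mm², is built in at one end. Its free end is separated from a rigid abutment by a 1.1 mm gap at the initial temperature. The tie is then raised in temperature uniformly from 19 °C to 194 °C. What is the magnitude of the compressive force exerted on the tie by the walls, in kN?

Free thermal elongation = αΔT L = 12.8×10⁻⁶ × 175 × 1350 = 3.024 mm.
This exceeds the 1.1 mm gap, so the wall pushes back. The portion of expansion that must be recovered elastically is δ_free − gap = 3.024 − 1.1 = 1.924 mm.
That suppressed elongation corresponds to σ = E·Δ/L = 203×10³ × 1.924/1350 = 289.3 MPa.
P = σA = 289.3 × 1700 = 491.8 kN.

P ≈ 492 kN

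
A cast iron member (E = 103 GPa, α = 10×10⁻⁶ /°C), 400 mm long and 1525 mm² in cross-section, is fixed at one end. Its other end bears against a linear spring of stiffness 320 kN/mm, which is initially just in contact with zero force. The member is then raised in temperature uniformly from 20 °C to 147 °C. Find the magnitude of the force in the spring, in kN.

The unrestrained thermal change is αΔT L = 10×10⁻⁶ × 127 × 400 = 0.508 mm.
Let P be the compressive force at the spring. The member shortens elastically by PL/(AE) and the spring compresses by P/k; together these equal δ_free.
P [ L/(AE) + 1/k ] = δ_free → P [ 400/(1525×103×10³) + 1/(320×10³) ] = 0.508.
P = 0.508 / 5.672×10⁻⁶ = 89570 N.

P ≈ 89.6 kN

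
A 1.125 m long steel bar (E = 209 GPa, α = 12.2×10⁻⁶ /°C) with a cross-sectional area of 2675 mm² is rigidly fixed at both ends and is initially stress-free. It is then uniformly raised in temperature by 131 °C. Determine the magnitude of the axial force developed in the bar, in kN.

P ≈ 894 kN (compressive)

Full restraint means ε = 0, so the stress is σ = EαΔT = 209×10³ × 12.2×10⁻⁶ × 131 = 334 MPa.
P = AEαΔT = 2675 × 209×10³ × 12.2×10⁻⁶ × 131 = 893.5 kN (compressive).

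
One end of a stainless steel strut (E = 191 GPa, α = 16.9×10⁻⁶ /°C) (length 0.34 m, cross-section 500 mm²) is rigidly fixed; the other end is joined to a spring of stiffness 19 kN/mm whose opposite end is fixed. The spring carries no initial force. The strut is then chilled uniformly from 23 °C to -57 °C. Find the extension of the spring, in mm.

δ ≈ 0.431 mm

Free thermal contraction: δ_free = αΔT L = 16.9×10⁻⁶ × 80 × 340 = 0.4597 mm.
Let P be the tensile force in the spring. The strut extends elastically by PL/(AE) and the spring stretches by P/k; together these equal δ_free.
So P = δ_free / [L/(AE) + 1/k] = 0.4597 / [ 340/(500×191×10³) + 1/(19×10³) ].
P = 0.4597 / 5.619×10⁻⁵ = 8181 N.
Spring extension = P/k = 8181/(19×10³) = 0.4306 mm.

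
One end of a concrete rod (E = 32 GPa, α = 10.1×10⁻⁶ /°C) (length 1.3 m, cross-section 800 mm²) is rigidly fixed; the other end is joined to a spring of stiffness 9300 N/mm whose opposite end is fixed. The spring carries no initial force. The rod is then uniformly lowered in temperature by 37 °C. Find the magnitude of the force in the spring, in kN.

P ≈ 3.07 kN

If the spring were absent the rod would shorten by αΔT L = 10.1×10⁻⁶ × 37 × 1300 = 0.4858 mm.
With a force P in the spring, the elastic change of the rod is PL/(AE) and that of the spring is P/k; compatibility requires their sum to equal δ_free.
So P = δ_free / [L/(AE) + 1/k] = 0.4858 / [ 1300/(800×32×10³) + 1/(9300) ].
P = 0.4858 / 0.0001583 = 3069 N.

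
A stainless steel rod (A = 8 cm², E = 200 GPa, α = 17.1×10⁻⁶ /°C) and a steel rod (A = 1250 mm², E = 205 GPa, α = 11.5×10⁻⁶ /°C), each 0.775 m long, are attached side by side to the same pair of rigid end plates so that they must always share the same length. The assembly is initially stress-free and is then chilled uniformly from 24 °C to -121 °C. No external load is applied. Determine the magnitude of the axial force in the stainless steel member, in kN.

The stainless steel has the larger α, so on cooling it would change length more than the steel if both were free. The rigid plates force a common final length, so the stainless steel is put into tension and the steel into compression, with equal and opposite forces P (no external load).
Equating the net (thermal + elastic) strains gives |α₁ − α₂|·ΔT = P·[1/(A₁E₁) + 1/(A₂E₂)].
|α₁ − α₂|·ΔT = 5.6×10⁻⁶ × 145 = 0.000812.
1/(A₁E₁) + 1/(A₂E₂) = 1/(800×200×10³) + 1/(1250×205×10³) = 1.015×10⁻⁸ N⁻¹.
So P = 0.000812 / 1.015×10⁻⁸ = 79.98 kN.

P ≈ 80 kN (tensile in the stainless steel)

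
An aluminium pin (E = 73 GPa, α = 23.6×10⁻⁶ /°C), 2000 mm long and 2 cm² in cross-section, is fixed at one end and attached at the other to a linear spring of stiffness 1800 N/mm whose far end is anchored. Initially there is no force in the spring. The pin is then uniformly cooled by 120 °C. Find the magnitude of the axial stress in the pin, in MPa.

σ ≈ 40.9 MPa (tensile)

If the spring were absent the pin would shorten by αΔT L = 23.6×10⁻⁶ × 120 × 2000 = 5.664 mm.
Let P be the tensile force in the spring. The pin extends elastically by PL/(AE) and the spring stretches by P/k; together these equal δ_free.
P [ L/(AE) + 1/k ] = δ_free → P [ 2000/(200×73×10³) + 1/(1800) ] = 5.664.
P = 5.664 / 0.0006925 = 8179 N.
σ = P/A = 8179/200 = 40.89 MPa.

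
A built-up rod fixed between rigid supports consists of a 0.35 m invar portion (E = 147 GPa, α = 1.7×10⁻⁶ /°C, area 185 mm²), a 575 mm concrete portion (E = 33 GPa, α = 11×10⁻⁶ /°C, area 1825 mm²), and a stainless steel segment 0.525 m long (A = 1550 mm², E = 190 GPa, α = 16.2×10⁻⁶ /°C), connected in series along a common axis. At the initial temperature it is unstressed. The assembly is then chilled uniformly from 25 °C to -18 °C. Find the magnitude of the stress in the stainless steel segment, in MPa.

If the supports were absent, the total length change would be Σ αᵢΔT Lᵢ = 1.7×10⁻⁶×43×350 + 11×10⁻⁶×43×575 + 16.2×10⁻⁶×43×525 = 0.6633 mm.
The walls prevent any net length change, so an axial force P (same in every segment) develops. Compatibility: P · Σ Lᵢ/(AᵢEᵢ) = δ_free.
The series flexibility is Σ Lᵢ/(AᵢEᵢ) = 350/(185×147×10³) + 575/(1825×33×10³) + 525/(1550×190×10³) = 2.42×10⁻⁵ mm/N.
Hence P = δ_free / Σ(L/AE) = 0.6633/2.42×10⁻⁵ = 27.41 kN (tensile).
σ_{stainless steel} = P / A = 27410 / 1550 = 17.68 MPa.

σ ≈ 17.7 MPa (tensile)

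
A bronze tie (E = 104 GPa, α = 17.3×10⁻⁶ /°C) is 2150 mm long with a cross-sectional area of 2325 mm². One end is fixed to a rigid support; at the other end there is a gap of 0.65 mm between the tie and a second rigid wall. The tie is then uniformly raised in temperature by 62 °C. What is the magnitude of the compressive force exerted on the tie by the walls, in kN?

Unrestrained expansion: δ_free = αΔT L = 17.3×10⁻⁶ × 62 × 2150 = 2.306 mm.
After closing the 0.65 mm clearance, 2.306 − 0.65 = 1.656 mm of expansion remains to be suppressed by the wall.
So σ = E(δ_free − g)/L = 104×10³ × 1.656/2150 = 80.11 MPa.
Force on the wall = σA = 80.11 × 2325 mm² = 186.3 kN.

P ≈ 186 kN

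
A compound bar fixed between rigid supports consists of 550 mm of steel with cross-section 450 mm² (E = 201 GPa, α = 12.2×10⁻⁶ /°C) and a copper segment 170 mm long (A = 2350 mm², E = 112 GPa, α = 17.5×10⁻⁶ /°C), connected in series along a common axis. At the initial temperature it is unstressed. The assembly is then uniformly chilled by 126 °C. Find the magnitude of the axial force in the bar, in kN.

P ≈ 181 kN (tensile)

If the supports were absent, the total length change would be Σ αᵢΔT Lᵢ = 12.2×10⁻⁶×126×550 + 17.5×10⁻⁶×126×170 = 1.22 mm.
Since the ends are fixed, an axial force P builds up, equal in every segment, with P · Σ Lᵢ/(AᵢEᵢ) = δ_free.
The series flexibility is Σ Lᵢ/(AᵢEᵢ) = 550/(450×201×10³) + 170/(2350×112×10³) = 6.727×10⁻⁶ mm/N.
Hence P = δ_free / Σ(L/AE) = 1.22/6.727×10⁻⁶ = 181.4 kN (tensile).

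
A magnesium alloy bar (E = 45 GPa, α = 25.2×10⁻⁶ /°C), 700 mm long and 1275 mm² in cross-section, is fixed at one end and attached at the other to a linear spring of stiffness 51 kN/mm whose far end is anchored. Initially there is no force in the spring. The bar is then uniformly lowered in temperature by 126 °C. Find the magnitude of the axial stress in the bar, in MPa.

The unrestrained thermal change is αΔT L = 25.2×10⁻⁶ × 126 × 700 = 2.223 mm.
Let P be the tensile force in the spring. The bar extends elastically by PL/(AE) and the spring stretches by P/k; together these equal δ_free.
P [ L/(AE) + 1/k ] = δ_free → P [ 700/(1275×45×10³) + 1/(51×10³) ] = 2.223.
P = 2.223 / 3.181×10⁻⁵ = 69880 N.
σ = P/A = 69880/1275 = 54.8 MPa.

σ ≈ 54.8 MPa (tensile)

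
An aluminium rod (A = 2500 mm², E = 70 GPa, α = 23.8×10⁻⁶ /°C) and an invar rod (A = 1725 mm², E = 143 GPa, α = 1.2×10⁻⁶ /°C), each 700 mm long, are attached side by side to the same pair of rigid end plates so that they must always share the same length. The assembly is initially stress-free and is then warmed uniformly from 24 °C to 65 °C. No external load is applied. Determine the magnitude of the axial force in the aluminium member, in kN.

P ≈ 94.9 kN (compressive in the aluminium)

Both members must finish at the same length. With the larger α, the aluminium tends to over-expand; the plates restrain it, putting the aluminium in compression and the invar in tension. With no external load the two internal forces are equal and opposite, magnitude P.
Equating the net (thermal + elastic) strains gives |α₁ − α₂|·ΔT = P·[1/(A₁E₁) + 1/(A₂E₂)].
|α₁ − α₂|·ΔT = 22.6×10⁻⁶ × 41 = 0.0009266.
1/(A₁E₁) + 1/(A₂E₂) = 1/(2500×70×10³) + 1/(1725×143×10³) = 9.768×10⁻⁹ N⁻¹.
P = 0.0009266 / 9.768×10⁻⁹ = 94860 N = 94.86 kN.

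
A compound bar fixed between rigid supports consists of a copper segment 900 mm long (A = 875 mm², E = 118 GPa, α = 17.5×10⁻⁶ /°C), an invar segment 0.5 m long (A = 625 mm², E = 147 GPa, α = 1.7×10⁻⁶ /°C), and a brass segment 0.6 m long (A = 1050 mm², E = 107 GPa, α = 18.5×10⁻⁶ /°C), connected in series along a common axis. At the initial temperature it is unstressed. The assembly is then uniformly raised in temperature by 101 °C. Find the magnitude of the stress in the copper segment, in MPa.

If the supports were absent, the total length change would be Σ αᵢΔT Lᵢ = 17.5×10⁻⁶×101×900 + 1.7×10⁻⁶×101×500 + 18.5×10⁻⁶×101×600 = 2.798 mm.
The walls prevent any net length change, so an axial force P (same in every segment) develops. Compatibility: P · Σ Lᵢ/(AᵢEᵢ) = δ_free.
Σ Lᵢ/(AᵢEᵢ) = 900/(875×118×10³) + 500/(625×147×10³) + 600/(1050×107×10³) = 1.95×10⁻⁵ mm/N.
P = 2.798 / 1.95×10⁻⁵ = 143500 N = 143.5 kN, compressive.
σ_{copper} = P / A = 143500 / 875 = 164 MPa.

σ ≈ 164 MPa (compressive)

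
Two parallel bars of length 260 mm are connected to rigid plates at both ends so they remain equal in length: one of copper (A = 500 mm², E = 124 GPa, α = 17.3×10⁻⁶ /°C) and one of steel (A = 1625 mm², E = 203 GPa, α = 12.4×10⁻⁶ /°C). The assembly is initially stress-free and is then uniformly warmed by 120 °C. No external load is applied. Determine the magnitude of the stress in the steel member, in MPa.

Both members must finish at the same length. With the larger α, the copper tends to over-expand; the plates restrain it, putting the copper in compression and the steel in tension. With no external load the two internal forces are equal and opposite, magnitude P.
Compatibility of the two members (thermal + elastic change equal): (α₁ − α₂)ΔT = P·[1/(A₁E₁) + 1/(A₂E₂)].
|α₁ − α₂|·ΔT = 4.9×10⁻⁶ × 120 = 0.000588.
1/(A₁E₁) + 1/(A₂E₂) = 1/(500×124×10³) + 1/(1625×203×10³) = 1.916×10⁻⁸ N⁻¹.
P = 0.000588 / 1.916×10⁻⁸ = 30690 N = 30.69 kN.
σ_{steel} = P/A₂ = 30690/1625 = 18.89 MPa, tensile.

σ ≈ 18.9 MPa (tensile)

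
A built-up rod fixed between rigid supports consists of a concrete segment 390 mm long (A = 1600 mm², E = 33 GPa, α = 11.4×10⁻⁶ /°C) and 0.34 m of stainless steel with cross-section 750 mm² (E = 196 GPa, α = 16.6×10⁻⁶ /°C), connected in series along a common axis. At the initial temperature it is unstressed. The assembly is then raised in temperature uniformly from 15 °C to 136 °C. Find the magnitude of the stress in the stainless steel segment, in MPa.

σ ≈ 168 MPa (compressive)

If the supports were absent, the total length change would be Σ αᵢΔT Lᵢ = 11.4×10⁻⁶×121×390 + 16.6×10⁻⁶×121×340 = 1.221 mm.
The rigid supports impose zero overall length change; the single axial force P common to all segments must satisfy P Σ Lᵢ/(AᵢEᵢ) = δ_free.
The series flexibility is Σ Lᵢ/(AᵢEᵢ) = 390/(1600×33×10³) + 340/(750×196×10³) = 9.699×10⁻⁶ mm/N.
P = 1.221 / 9.699×10⁻⁶ = 125900 N = 125.9 kN, compressive.
σ_{stainless steel} = P / A = 125900 / 750 = 167.8 MPa.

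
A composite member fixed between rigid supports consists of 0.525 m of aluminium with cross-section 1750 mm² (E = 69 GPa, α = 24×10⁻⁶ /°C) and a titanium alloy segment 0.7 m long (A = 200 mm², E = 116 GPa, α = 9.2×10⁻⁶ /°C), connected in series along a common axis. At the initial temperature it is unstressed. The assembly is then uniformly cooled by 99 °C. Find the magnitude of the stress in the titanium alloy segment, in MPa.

If the supports were absent, the total length change would be Σ αᵢΔT Lᵢ = 24×10⁻⁶×99×525 + 9.2×10⁻⁶×99×700 = 1.885 mm.
The rigid supports impose zero overall length change; the single axial force P common to all segments must satisfy P Σ Lᵢ/(AᵢEᵢ) = δ_free.
The series flexibility is Σ Lᵢ/(AᵢEᵢ) = 525/(1750×69×10³) + 700/(200×116×10³) = 3.452×10⁻⁵ mm/N.
Hence P = δ_free / Σ(L/AE) = 1.885/3.452×10⁻⁵ = 54.6 kN (tensile).
σ_{titanium alloy} = P / A = 54600 / 200 = 273 MPa.

σ ≈ 273 MPa (tensile)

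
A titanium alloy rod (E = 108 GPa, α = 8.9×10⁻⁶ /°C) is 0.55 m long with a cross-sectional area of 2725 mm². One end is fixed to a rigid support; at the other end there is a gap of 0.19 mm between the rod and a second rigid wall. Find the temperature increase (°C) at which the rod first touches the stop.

ΔT ≈ 38.8 °C

Contact occurs when the free expansion equals the gap: αΔT L = 0.19 mm.
So ΔT = g/(αL) = 0.19/(8.9×10⁻⁶ × 550) = 38.82 °C.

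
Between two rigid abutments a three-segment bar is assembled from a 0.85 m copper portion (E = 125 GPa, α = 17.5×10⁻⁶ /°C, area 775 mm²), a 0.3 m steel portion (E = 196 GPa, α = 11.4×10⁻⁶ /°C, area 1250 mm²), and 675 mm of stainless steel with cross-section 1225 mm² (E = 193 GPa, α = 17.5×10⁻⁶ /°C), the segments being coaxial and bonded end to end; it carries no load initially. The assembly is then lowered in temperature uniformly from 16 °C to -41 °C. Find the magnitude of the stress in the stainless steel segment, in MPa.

σ ≈ 109 MPa (tensile)

If the supports were absent, the total length change would be Σ αᵢΔT Lᵢ = 17.5×10⁻⁶×57×850 + 11.4×10⁻⁶×57×300 + 17.5×10⁻⁶×57×675 = 1.716 mm.
The walls prevent any net length change, so an axial force P (same in every segment) develops. Compatibility: P · Σ Lᵢ/(AᵢEᵢ) = δ_free.
The series flexibility is Σ Lᵢ/(AᵢEᵢ) = 850/(775×125×10³) + 300/(1250×196×10³) + 675/(1225×193×10³) = 1.285×10⁻⁵ mm/N.
P = 1.716 / 1.285×10⁻⁵ = 133500 N = 133.5 kN, tensile.
σ_{stainless steel} = P / A = 133500 / 1225 = 109 MPa.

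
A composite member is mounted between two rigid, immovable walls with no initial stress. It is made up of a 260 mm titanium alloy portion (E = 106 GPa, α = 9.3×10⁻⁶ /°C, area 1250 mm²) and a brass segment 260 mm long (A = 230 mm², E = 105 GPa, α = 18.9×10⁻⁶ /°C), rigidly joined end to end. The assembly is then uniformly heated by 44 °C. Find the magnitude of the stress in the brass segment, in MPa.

If the supports were absent, the total length change would be Σ αᵢΔT Lᵢ = 9.3×10⁻⁶×44×260 + 18.9×10⁻⁶×44×260 = 0.3226 mm.
The walls prevent any net length change, so an axial force P (same in every segment) develops. Compatibility: P · Σ Lᵢ/(AᵢEᵢ) = δ_free.
Σ Lᵢ/(AᵢEᵢ) = 260/(1250×106×10³) + 260/(230×105×10³) = 1.273×10⁻⁵ mm/N.
P = 0.3226 / 1.273×10⁻⁵ = 25350 N = 25.35 kN, compressive.
σ_{brass} = P / A = 25350 / 230 = 110.2 MPa.

σ ≈ 110 MPa (compressive)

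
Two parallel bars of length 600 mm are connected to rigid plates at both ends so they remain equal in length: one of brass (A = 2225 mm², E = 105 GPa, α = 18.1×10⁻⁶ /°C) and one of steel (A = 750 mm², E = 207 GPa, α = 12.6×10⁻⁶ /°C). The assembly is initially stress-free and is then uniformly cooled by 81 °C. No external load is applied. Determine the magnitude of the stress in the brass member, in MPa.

Both members must finish at the same length. With the larger α, the brass tends to over-contract; the plates restrain it, putting the brass in tension and the steel in compression. With no external load the two internal forces are equal and opposite, magnitude P.
Equating the net (thermal + elastic) strains gives |α₁ − α₂|·ΔT = P·[1/(A₁E₁) + 1/(A₂E₂)].
|α₁ − α₂|·ΔT = 5.5×10⁻⁶ × 81 = 0.0004455.
1/(A₁E₁) + 1/(A₂E₂) = 1/(2225×105×10³) + 1/(750×207×10³) = 1.072×10⁻⁸ N⁻¹.
P = 0.0004455 / 1.072×10⁻⁸ = 41550 N = 41.55 kN.
σ_{brass} = P/A₁ = 41550/2225 = 18.67 MPa, tensile.

σ ≈ 18.7 MPa (tensile)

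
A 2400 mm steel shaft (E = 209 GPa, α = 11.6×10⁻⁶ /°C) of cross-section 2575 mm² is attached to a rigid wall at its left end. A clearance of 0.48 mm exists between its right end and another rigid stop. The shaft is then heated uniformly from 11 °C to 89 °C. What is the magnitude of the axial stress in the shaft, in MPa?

σ ≈ 147 MPa (compressive)

Free thermal elongation = αΔT L = 11.6×10⁻⁶ × 78 × 2400 = 2.172 mm.
After closing the 0.48 mm clearance, 2.172 − 0.48 = 1.692 mm of expansion remains to be suppressed by the wall.
So σ = E(δ_free − g)/L = 209×10³ × 1.692/2400 = 147.3 MPa.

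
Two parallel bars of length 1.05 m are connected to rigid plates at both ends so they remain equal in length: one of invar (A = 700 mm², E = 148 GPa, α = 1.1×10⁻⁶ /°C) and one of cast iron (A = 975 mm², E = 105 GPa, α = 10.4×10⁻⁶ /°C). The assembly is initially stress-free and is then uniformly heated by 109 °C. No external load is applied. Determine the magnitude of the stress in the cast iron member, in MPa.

The cast iron has the larger α, so on heating it would change length more than the invar if both were free. The rigid plates force a common final length, so the cast iron is put into compression and the invar into tension, with equal and opposite forces P (no external load).
Compatibility of the two members (thermal + elastic change equal): (α₁ − α₂)ΔT = P·[1/(A₁E₁) + 1/(A₂E₂)].
|α₁ − α₂|·ΔT = 9.3×10⁻⁶ × 109 = 0.001014.
1/(A₁E₁) + 1/(A₂E₂) = 1/(700×148×10³) + 1/(975×105×10³) = 1.942×10⁻⁸ N⁻¹.
So P = 0.001014 / 1.942×10⁻⁸ = 52.2 kN.
σ_{cast iron} = P/A₂ = 52200/975 = 53.54 MPa, compressive.

σ ≈ 53.5 MPa (compressive)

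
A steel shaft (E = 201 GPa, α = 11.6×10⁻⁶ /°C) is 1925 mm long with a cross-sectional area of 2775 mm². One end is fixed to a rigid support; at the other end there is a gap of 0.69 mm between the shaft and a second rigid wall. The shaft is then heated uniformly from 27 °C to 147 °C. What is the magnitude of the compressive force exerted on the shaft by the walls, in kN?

P ≈ 576 kN

Unrestrained expansion: δ_free = αΔT L = 11.6×10⁻⁶ × 120 × 1925 = 2.68 mm.
After closing the 0.69 mm clearance, 2.68 − 0.69 = 1.99 mm of expansion remains to be suppressed by the wall.
Compatibility: PL/(AE) = 1.99 mm, so σ = P/A = E × (1.99/1925) = 207.7 MPa.
P = σA = 207.7 × 2775 = 576.5 kN.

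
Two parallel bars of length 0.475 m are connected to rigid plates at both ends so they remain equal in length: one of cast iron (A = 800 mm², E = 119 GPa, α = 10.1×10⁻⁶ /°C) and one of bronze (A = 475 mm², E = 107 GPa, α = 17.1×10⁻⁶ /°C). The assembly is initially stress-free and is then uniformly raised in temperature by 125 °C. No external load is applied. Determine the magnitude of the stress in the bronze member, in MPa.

σ ≈ 61 MPa (compressive)

The bronze has the larger α, so on heating it would change length more than the cast iron if both were free. The rigid plates force a common final length, so the bronze is put into compression and the cast iron into tension, with equal and opposite forces P (no external load).
Compatibility of the two members (thermal + elastic change equal): (α₁ − α₂)ΔT = P·[1/(A₁E₁) + 1/(A₂E₂)].
|α₁ − α₂|·ΔT = 7×10⁻⁶ × 125 = 0.000875.
1/(A₁E₁) + 1/(A₂E₂) = 1/(800×119×10³) + 1/(475×107×10³) = 3.018×10⁻⁸ N⁻¹.
So P = 0.000875 / 3.018×10⁻⁸ = 28.99 kN.
σ_{bronze} = P/A₂ = 28990/475 = 61.04 MPa, compressive.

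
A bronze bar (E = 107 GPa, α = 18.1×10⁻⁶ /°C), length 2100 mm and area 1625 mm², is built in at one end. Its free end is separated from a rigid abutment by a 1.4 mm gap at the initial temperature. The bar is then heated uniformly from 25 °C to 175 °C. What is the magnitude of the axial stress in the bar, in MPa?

Unrestrained expansion: δ_free = αΔT L = 18.1×10⁻⁶ × 150 × 2100 = 5.702 mm.
The gap closes (δ_free > 1.4 mm) and the wall then resists a further 5.702 − 1.4 = 4.302 mm of expansion.
That suppressed elongation corresponds to σ = E·Δ/L = 107×10³ × 4.302/2100 = 219.2 MPa.

σ ≈ 219 MPa (compressive)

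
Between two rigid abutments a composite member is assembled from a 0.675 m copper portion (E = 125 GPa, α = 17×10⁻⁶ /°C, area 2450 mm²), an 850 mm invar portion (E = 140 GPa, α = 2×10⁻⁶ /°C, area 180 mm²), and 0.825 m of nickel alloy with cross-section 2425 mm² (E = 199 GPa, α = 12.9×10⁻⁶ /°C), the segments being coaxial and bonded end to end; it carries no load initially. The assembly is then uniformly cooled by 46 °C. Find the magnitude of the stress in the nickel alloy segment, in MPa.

If the supports were absent, the total length change would be Σ αᵢΔT Lᵢ = 17×10⁻⁶×46×675 + 2×10⁻⁶×46×850 + 12.9×10⁻⁶×46×825 = 1.096 mm.
The rigid supports impose zero overall length change; the single axial force P common to all segments must satisfy P Σ Lᵢ/(AᵢEᵢ) = δ_free.
The series flexibility is Σ Lᵢ/(AᵢEᵢ) = 675/(2450×125×10³) + 850/(180×140×10³) + 825/(2425×199×10³) = 3.764×10⁻⁵ mm/N.
P = 1.096 / 3.764×10⁻⁵ = 29100 N = 29.1 kN, tensile.
σ_{nickel alloy} = P / A = 29100 / 2425 = 12 MPa.

σ ≈ 12 MPa (tensile)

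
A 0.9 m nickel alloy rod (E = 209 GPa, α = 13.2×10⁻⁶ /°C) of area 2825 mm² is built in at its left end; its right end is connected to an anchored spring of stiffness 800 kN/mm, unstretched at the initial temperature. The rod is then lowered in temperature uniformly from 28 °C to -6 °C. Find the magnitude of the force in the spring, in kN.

P ≈ 146 kN

The unrestrained thermal change is αΔT L = 13.2×10⁻⁶ × 34 × 900 = 0.4039 mm.
With a force P in the spring, the elastic change of the rod is PL/(AE) and that of the spring is P/k; compatibility requires their sum to equal δ_free.
P [ L/(AE) + 1/k ] = δ_free → P [ 900/(2825×209×10³) + 1/(800×10³) ] = 0.4039.
P = 0.4039 / 2.774×10⁻⁶ = 145600 N.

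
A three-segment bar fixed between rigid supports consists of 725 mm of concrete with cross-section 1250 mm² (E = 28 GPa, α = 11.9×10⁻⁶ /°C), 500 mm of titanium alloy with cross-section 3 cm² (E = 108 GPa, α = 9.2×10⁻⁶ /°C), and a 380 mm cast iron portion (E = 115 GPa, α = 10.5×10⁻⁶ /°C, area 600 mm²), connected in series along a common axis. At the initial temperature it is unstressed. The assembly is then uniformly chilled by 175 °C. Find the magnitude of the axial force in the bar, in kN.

Free thermal contraction of the whole bar: Σ αᵢΔT Lᵢ = 11.9×10⁻⁶×175×725 + 9.2×10⁻⁶×175×500 + 10.5×10⁻⁶×175×380 = 3.013 mm.
Since the ends are fixed, an axial force P builds up, equal in every segment, with P · Σ Lᵢ/(AᵢEᵢ) = δ_free.
Σ Lᵢ/(AᵢEᵢ) = 725/(1250×28×10³) + 500/(300×108×10³) + 380/(600×115×10³) = 4.165×10⁻⁵ mm/N.
Hence P = δ_free / Σ(L/AE) = 3.013/4.165×10⁻⁵ = 72.34 kN (tensile).

P ≈ 72.3 kN (tensile)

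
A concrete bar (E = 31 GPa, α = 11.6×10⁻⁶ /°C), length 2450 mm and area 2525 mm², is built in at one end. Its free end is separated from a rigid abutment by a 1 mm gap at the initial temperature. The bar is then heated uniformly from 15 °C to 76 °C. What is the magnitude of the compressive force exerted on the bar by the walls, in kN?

Free thermal elongation = αΔT L = 11.6×10⁻⁶ × 61 × 2450 = 1.734 mm.
After closing the 1 mm clearance, 1.734 − 1 = 0.7336 mm of expansion remains to be suppressed by the wall.
So σ = E(δ_free − g)/L = 31×10³ × 0.7336/2450 = 9.283 MPa.
P = σA = 9.283 × 2525 = 23.44 kN.

P ≈ 23.4 kN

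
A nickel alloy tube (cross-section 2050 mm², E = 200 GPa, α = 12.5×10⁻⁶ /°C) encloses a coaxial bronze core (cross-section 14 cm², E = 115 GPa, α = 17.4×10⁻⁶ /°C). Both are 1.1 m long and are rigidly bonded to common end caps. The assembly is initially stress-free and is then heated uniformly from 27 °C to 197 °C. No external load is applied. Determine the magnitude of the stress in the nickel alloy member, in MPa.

σ ≈ 47 MPa (tensile)

The bronze has the larger α, so on heating it would change length more than the nickel alloy if both were free. The rigid plates force a common final length, so the bronze is put into compression and the nickel alloy into tension, with equal and opposite forces P (no external load).
Equating the net (thermal + elastic) strains gives |α₁ − α₂|·ΔT = P·[1/(A₁E₁) + 1/(A₂E₂)].
|α₁ − α₂|·ΔT = 4.9×10⁻⁶ × 170 = 0.000833.
1/(A₁E₁) + 1/(A₂E₂) = 1/(2050×200×10³) + 1/(1400×115×10³) = 8.65×10⁻⁹ N⁻¹.
So P = 0.000833 / 8.65×10⁻⁹ = 96.3 kN.
σ_{nickel alloy} = P/A₁ = 96300/2050 = 46.97 MPa, tensile.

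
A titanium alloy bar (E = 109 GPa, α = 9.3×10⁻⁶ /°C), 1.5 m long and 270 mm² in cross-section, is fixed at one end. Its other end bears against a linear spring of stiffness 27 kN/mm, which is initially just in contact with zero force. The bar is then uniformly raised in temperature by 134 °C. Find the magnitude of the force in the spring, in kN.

P ≈ 21.2 kN

If the spring were absent the bar would lengthen by αΔT L = 9.3×10⁻⁶ × 134 × 1500 = 1.869 mm.
With a force P in the spring, the elastic change of the bar is PL/(AE) and that of the spring is P/k; compatibility requires their sum to equal δ_free.
So P = δ_free / [L/(AE) + 1/k] = 1.869 / [ 1500/(270×109×10³) + 1/(27×10³) ].
P = 1.869 / 8.801×10⁻⁵ = 21240 N.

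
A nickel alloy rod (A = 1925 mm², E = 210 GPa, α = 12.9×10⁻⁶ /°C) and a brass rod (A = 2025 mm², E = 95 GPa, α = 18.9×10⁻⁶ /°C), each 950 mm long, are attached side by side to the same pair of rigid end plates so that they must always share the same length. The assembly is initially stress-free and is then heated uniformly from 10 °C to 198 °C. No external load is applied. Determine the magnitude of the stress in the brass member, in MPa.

Both members must finish at the same length. With the larger α, the brass tends to over-expand; the plates restrain it, putting the brass in compression and the nickel alloy in tension. With no external load the two internal forces are equal and opposite, magnitude P.
Compatibility of the two members (thermal + elastic change equal): (α₁ − α₂)ΔT = P·[1/(A₁E₁) + 1/(A₂E₂)].
|α₁ − α₂|·ΔT = 6×10⁻⁶ × 188 = 0.001128.
1/(A₁E₁) + 1/(A₂E₂) = 1/(1925×210×10³) + 1/(2025×95×10³) = 7.672×10⁻⁹ N⁻¹.
So P = 0.001128 / 7.672×10⁻⁹ = 147 kN.
σ_{brass} = P/A₂ = 147000/2025 = 72.61 MPa, compressive.

σ ≈ 72.6 MPa (compressive)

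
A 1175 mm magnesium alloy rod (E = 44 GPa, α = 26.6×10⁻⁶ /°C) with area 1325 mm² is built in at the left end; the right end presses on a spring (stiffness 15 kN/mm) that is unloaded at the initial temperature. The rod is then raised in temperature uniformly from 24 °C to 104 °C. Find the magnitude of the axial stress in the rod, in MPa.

σ ≈ 21.7 MPa (compressive)

Free thermal expansion: δ_free = αΔT L = 26.6×10⁻⁶ × 80 × 1175 = 2.5 mm.
With a force P in the spring, the elastic change of the rod is PL/(AE) and that of the spring is P/k; compatibility requires their sum to equal δ_free.
P [ L/(AE) + 1/k ] = δ_free → P [ 1175/(1325×44×10³) + 1/(15×10³) ] = 2.5.
P = 2.5 / 8.682×10⁻⁵ = 28800 N.
σ = P/A = 28800/1325 = 21.74 MPa.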